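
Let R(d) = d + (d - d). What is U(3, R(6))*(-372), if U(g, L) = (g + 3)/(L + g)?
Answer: -248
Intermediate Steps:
R(d) = d (R(d) = d + 0 = d)
U(g, L) = (3 + g)/(L + g)
U(3, R(6))*(-372) = ((3 + 3)/(6 + 3))*(-372) = (6/9)*(-372) = ((⅑)*6)*(-372) = (⅔)*(-372) = -248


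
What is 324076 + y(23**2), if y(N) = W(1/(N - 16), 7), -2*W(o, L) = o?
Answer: 332501975/1026 ≈ 3.2408e+5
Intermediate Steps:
W(o, L) = -o/2
y(N) = -1/(2*(-16 + N)) (y(N) = -1/(2*(N - 16)) = -1/(2*(-16 + N)))
324076 + y(23**2) = 324076 - 1/(-32 + 2*23**2) = 324076 - 1/(-32 + 2*529) = 324076 - 1/(-32 + 1058) = 324076 - 1/1026 = 332501975/1026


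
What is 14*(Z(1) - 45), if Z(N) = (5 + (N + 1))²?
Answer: 56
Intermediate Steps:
Z(N) = (6 + N)² (Z(N) = (5 + (1 + N))² = (6 + N)²)
14*(Z(1) - 45) = 14*((6 + 1)² - 45) = 14*(7² - 45) = 14*(49 - 45) = 14*4 = 56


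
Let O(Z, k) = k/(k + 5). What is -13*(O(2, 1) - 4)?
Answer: 299/6 ≈ 49.833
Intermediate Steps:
O(Z, k) = k/(5 + k)
-13*(O(2, 1) - 4) = -13*(1/(5 + 1) - 4) = -13*(1/6 - 4) = -13*(-23/6) = 299/6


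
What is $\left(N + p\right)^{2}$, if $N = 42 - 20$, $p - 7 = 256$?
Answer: $81225$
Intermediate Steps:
$p = 263$ ($p = 7 + 256 = 263$)
$N = 22$
$\left(N + p\right)^{2} = \left(22 + 263\right)^{2} = 285^{2} = 81225$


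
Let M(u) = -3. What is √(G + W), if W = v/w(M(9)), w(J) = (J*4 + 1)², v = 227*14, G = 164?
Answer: 3*√2558/11 ≈ 13.794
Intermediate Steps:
v = 3178
w(J) = (1 + 4*J)² (w(J) = (4*J + 1)² = (1 + 4*J)²)
W = 3178/121 (W = 3178/((1 + 4*(-3))²) = 3178/((1 - 12)²) = 3178/((-11)²) = 3178/121 ≈ 26.264)
√(G + W) = √(164 + 3178/121) = √(23022/121) = 3*√2558/11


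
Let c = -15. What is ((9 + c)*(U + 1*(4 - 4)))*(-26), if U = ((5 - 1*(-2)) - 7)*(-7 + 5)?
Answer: 0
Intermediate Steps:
U = 0 (U = ((5 + 2) - 7)*(-2) = (7 - 7)*(-2) = 0*(-2) = 0)
((9 + c)*(U + 1*(4 - 4)))*(-26) = ((9 - 15)*(0 + 1*(4 - 4)))*(-26) = -6*(0 + 1*0)*(-26) = -6*(0 + 0)*(-26) = -6*0*(-26) = 0*(-26) = 0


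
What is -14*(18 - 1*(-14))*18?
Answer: -8064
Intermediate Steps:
-14*(18 - 1*(-14))*18 = -14*(18 + 14)*18 = -14*32*18 = -448*18 = -8064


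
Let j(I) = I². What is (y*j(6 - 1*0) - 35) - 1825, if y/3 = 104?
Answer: 9372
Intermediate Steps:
y = 312 (y = 3*104 = 312)
(y*j(6 - 1*0) - 35) - 1825 = (312*(6 - 1*0)² - 35) - 1825 = (312*(6 + 0)² - 35) - 1825 = (312*6² - 35) - 1825 = (312*36 - 35) - 1825 = (11232 - 35) - 1825 = 11197 - 1825 = 9372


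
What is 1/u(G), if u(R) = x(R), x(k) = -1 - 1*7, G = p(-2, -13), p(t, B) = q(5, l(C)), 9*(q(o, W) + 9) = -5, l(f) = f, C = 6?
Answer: -⅛ ≈ -0.12500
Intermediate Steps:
q(o, W) = -86/9 (q(o, W) = -9 + (⅑)*(-5) = -9 - 5/9 = -86/9)
p(t, B) = -86/9
G = -86/9 ≈ -9.5556
x(k) = -8 (x(k) = -1 - 7 = -8)
u(R) = -8
1/u(G) = 1/(-8) = -⅛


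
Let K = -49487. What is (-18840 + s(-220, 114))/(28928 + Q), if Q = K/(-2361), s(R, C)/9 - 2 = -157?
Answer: -9554967/13669699 ≈ -0.69899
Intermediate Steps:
s(R, C) = -1395 (s(R, C) = 18 + 9*(-157) = 18 - 1413 = -1395)
Q = 49487/2361 (Q = -49487/(-2361) = -49487*(-1/2361) = 49487/2361 ≈ 20.960)
(-18840 + s(-220, 114))/(28928 + Q) = (-18840 - 1395)/(28928 + 49487/2361) = -20235/68348495/2361 = -20235*2361/68348495 = -9554967/13669699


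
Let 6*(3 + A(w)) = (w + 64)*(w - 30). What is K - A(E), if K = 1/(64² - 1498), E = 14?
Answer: 548179/2598 ≈ 211.00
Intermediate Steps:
A(w) = -3 + (-30 + w)*(64 + w)/6 (A(w) = -3 + ((w + 64)*(w - 30))/6 = -3 + ((64 + w)*(-30 + w))/6 = -3 + ((-30 + w)*(64 + w))/6 = -3 + (-30 + w)*(64 + w)/6)
K = 1/2598 (K = 1/(4096 - 1498) = 1/2598 ≈ 0.00038491)
K - A(E) = 1/2598 - (-323 + (⅙)*14² + (17/3)*14) = 1/2598 - (-323 + (⅙)*196 + 238/3) = 1/2598 - (-323 + 98/3 + 238/3) = 1/2598 - 1*(-211) = 1/2598 + 211 = 548179/2598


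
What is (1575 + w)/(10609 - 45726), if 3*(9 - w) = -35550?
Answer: -13434/35117 ≈ -0.38255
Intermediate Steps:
w = 11859 (w = 9 - ⅓*(-35550) = 9 + 11850 = 11859)
(1575 + w)/(10609 - 45726) = (1575 + 11859)/(10609 - 45726) = 13434/(-35117) = 13434*(-1/35117) = -13434/35117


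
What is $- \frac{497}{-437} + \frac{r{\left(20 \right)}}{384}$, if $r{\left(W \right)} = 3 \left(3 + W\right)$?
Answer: $\frac{73667}{55936} \approx 1.317$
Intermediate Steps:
$r{\left(W \right)} = 9 + 3 W$
$- \frac{497}{-437} + \frac{r{\left(20 \right)}}{384} = - \frac{497}{-437} + \frac{9 + 3 \cdot 20}{384} = \left(-497\right) \left(- \frac{1}{437}\right) + \left(9 + 60\right) \frac{1}{384} = \frac{497}{437} + 69 \cdot \frac{1}{384} = \frac{497}{437} + \frac{23}{128} = \frac{73667}{55936}$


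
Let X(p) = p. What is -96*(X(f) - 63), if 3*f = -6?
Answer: 6240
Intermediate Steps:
f = -2 (f = (⅓)*(-6) = -2)
-96*(X(f) - 63) = -96*(-2 - 63) = -96*(-65) = 6240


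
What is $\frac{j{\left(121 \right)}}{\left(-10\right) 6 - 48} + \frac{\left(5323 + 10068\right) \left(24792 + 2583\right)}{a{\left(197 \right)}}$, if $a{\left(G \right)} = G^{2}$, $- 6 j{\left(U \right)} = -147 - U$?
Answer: $\frac{68252637047}{6287058} \approx 10856.0$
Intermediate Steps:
$j{\left(U \right)} = \frac{49}{2} + \frac{U}{6}$ ($j{\left(U \right)} = - \frac{-147 - U}{6} = \frac{49}{2} + \frac{U}{6}$)
$\frac{j{\left(121 \right)}}{\left(-10\right) 6 - 48} + \frac{\left(5323 + 10068\right) \left(24792 + 2583\right)}{a{\left(197 \right)}} = \frac{\frac{49}{2} + \frac{1}{6} \cdot 121}{\left(-10\right) 6 - 48} + \frac{\left(5323 + 10068\right) \left(24792 + 2583\right)}{197^{2}} = \frac{\frac{49}{2} + \frac{121}{6}}{-60 - 48} + \frac{15391 \cdot 27375}{38809} = \frac{134}{3 \left(-108\right)} + 421328625 \cdot \frac{1}{38809} = \frac{134}{3} \left(- \frac{1}{108}\right) + \frac{421328625}{38809} = - \frac{67}{162} + \frac{421328625}{38809} = \frac{68252637047}{6287058}$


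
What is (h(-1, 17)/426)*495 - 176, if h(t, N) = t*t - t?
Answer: -12331/71 ≈ -173.68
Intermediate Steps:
h(t, N) = t**2 - t
(h(-1, 17)/426)*495 - 176 = (-(-1 - 1)/426)*495 - 176 = (-1*(-2)*(1/426))*495 - 176 = (2*(1/426))*495 - 176 = (1/213)*495 - 176 = 165/71 - 176 = -12331/71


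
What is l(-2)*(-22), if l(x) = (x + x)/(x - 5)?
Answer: -88/7 ≈ -12.571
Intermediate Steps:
l(x) = 2*x/(-5 + x) (l(x) = (2*x)/(-5 + x) = 2*x/(-5 + x))
l(-2)*(-22) = (2*(-2)/(-5 - 2))*(-22) = (2*(-2)/(-7))*(-22) = (2*(-2)*(-⅐))*(-22) = (4/7)*(-22) = -88/7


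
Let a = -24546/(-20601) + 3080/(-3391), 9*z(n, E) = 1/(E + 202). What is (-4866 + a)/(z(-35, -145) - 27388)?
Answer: 6458274796200/36352139905319 ≈ 0.17766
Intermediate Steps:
z(n, E) = 1/(9*(202 + E)) (z(n, E) = 1/(9*(E + 202)) = 1/(9*(202 + E)))
a = 6594802/23285997 (a = -24546*(-1/20601) + 3080*(-1/3391) = 8182/6867 - 3080/3391 = 6594802/23285997 ≈ 0.28321)
(-4866 + a)/(z(-35, -145) - 27388) = (-4866 + 6594802/23285997)/(1/(9*(202 - 145)) - 27388) = -113303066600/(23285997*((⅑)/57 - 27388)) = -113303066600/(23285997*((⅑)*(1/57) - 27388)) = -113303066600/(23285997*(1/513 - 27388)) = -113303066600/(23285997*(-14050043/513)) = -113303066600/23285997*(-513/14050043) = 6458274796200/36352139905319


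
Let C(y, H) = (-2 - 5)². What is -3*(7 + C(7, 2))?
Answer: -168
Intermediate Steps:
C(y, H) = 49 (C(y, H) = (-7)² = 49)
-3*(7 + C(7, 2)) = -3*(7 + 49) = -3*56 = -168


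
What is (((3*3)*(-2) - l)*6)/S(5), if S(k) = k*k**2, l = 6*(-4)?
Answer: 36/125 ≈ 0.28800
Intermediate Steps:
l = -24
S(k) = k**3
(((3*3)*(-2) - l)*6)/S(5) = (((3*3)*(-2) - 1*(-24))*6)/(5**3) = ((9*(-2) + 24)*6)/125 = ((-18 + 24)*6)*(1/125) = (6*6)*(1/125) = 36*(1/125) = 36/125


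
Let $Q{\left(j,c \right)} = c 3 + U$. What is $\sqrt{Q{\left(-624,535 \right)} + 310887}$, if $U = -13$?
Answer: $\sqrt{312479} \approx 559.0$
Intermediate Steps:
$Q{\left(j,c \right)} = -13 + 3 c$ ($Q{\left(j,c \right)} = c 3 - 13 = 3 c - 13 = -13 + 3 c$)
$\sqrt{Q{\left(-624,535 \right)} + 310887} = \sqrt{\left(-13 + 3 \cdot 535\right) + 310887} = \sqrt{\left(-13 + 1605\right) + 310887} = \sqrt{1592 + 310887} = \sqrt{312479}$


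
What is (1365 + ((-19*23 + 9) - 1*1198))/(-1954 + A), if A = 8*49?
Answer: 261/1562 ≈ 0.16709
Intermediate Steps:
A = 392
(1365 + ((-19*23 + 9) - 1*1198))/(-1954 + A) = (1365 + ((-19*23 + 9) - 1*1198))/(-1954 + 392) = (1365 + ((-437 + 9) - 1198))/(-1562) = (1365 + (-428 - 1198))*(-1/1562) = (1365 - 1626)*(-1/1562) = -261*(-1/1562) = 261/1562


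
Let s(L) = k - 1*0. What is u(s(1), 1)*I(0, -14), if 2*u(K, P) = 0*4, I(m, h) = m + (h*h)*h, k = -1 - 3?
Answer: 0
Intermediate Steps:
k = -4
s(L) = -4 (s(L) = -4 - 1*0 = -4 + 0 = -4)
I(m, h) = m + h³ (I(m, h) = m + h²*h = m + h³)
u(K, P) = 0 (u(K, P) = (0*4)/2 = (½)*0 = 0)
u(s(1), 1)*I(0, -14) = 0*(0 + (-14)³) = 0*(0 - 2744) = 0*(-2744) = 0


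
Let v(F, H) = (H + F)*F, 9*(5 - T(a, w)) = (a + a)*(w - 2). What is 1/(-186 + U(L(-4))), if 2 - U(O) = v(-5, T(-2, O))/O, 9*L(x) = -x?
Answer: -9/1726 ≈ -0.0052144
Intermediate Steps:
T(a, w) = 5 - 2*a*(-2 + w)/9 (T(a, w) = 5 - (a + a)*(w - 2)/9 = 5 - 2*a*(-2 + w)/9)
v(F, H) = F*(F + H) (v(F, H) = (F + H)*F = F*(F + H))
L(x) = -x/9 (L(x) = (-x)/9 = -x/9)
U(O) = 2 - (40/9 - 20*O/9)/O (U(O) = 2 - (-5*(-5 + (5 + (4/9)*(-2) - 2/9*(-2)*O)))/O = 2 - (-5*(-5 + (5 - 8/9 + 4*O/9)))/O = 2 - (-5*(-5 + (37/9 + 4*O/9)))/O = 2 - (-5*(-8/9 + 4*O/9))/O = 2 - (40/9 - 20*O/9)/O)
1/(-186 + U(L(-4))) = 1/(-186 + 2*(-20 + 19*(-⅑*(-4)))/(9*((-⅑*(-4))))) = 1/(-186 + 2*(-20 + 19*(4/9))/(9*(4/9))) = 1/(-186 + (2/9)*(9/4)*(-20 + 76/9)) = 1/(-186 + (2/9)*(9/4)*(-104/9)) = 1/(-186 - 52/9) = 1/(-1726/9) = -9/1726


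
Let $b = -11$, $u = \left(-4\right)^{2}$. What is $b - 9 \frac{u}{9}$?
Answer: $-27$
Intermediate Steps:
$u = 16$
$b - 9 \frac{u}{9} = -11 - 9 \cdot \frac{16}{9} = -11 - 9 \cdot 16 \cdot \frac{1}{9} = -11 - 16 = -27$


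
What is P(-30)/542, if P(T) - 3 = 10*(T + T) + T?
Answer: -627/542 ≈ -1.1568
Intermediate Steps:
P(T) = 3 + 21*T (P(T) = 3 + (10*(T + T) + T) = 3 + (10*(2*T) + T) = 3 + (20*T + T) = 3 + 21*T)
P(-30)/542 = (3 + 21*(-30))/542 = (3 - 630)*(1/542) = -627*1/542 = -627/542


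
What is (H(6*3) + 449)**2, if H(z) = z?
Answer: 218089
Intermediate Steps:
(H(6*3) + 449)**2 = (6*3 + 449)**2 = (18 + 449)**2 = 467**2 = 218089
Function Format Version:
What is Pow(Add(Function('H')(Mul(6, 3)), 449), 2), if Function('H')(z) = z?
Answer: 218089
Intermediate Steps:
Pow(Add(Function('H')(Mul(6, 3)), 449), 2) = Pow(Add(Mul(6, 3), 449), 2) = Pow(Add(18, 449), 2) = Pow(467, 2) = 218089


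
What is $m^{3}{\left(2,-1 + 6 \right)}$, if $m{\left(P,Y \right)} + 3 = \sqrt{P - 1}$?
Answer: $-8$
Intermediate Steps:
$m{\left(P,Y \right)} = -3 + \sqrt{-1 + P}$ ($m{\left(P,Y \right)} = -3 + \sqrt{P - 1} = -3 + \sqrt{-1 + P}$)
$m^{3}{\left(2,-1 + 6 \right)} = \left(-3 + \sqrt{-1 + 2}\right)^{3} = \left(-3 + \sqrt{1}\right)^{3} = \left(-3 + 1\right)^{3} = \left(-2\right)^{3} = -8$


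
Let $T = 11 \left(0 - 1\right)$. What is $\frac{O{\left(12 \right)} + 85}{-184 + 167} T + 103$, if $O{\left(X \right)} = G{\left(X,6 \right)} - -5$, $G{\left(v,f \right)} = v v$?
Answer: $\frac{4325}{17} \approx 254.41$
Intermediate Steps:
$G{\left(v,f \right)} = v^{2}$
$O{\left(X \right)} = 5 + X^{2}$ ($O{\left(X \right)} = X^{2} - -5 = X^{2} + 5 = 5 + X^{2}$)
$T = -11$ ($T = 11 \left(-1\right) = -11$)
$\frac{O{\left(12 \right)} + 85}{-184 + 167} T + 103 = \frac{\left(5 + 12^{2}\right) + 85}{-184 + 167} \left(-11\right) + 103 = \frac{\left(5 + 144\right) + 85}{-17} \left(-11\right) + 103 = \left(149 + 85\right) \left(- \frac{1}{17}\right) \left(-11\right) + 103 = 234 \left(- \frac{1}{17}\right) \left(-11\right) + 103 = \left(- \frac{234}{17}\right) \left(-11\right) + 103 = \frac{2574}{17} + 103 = \frac{4325}{17}$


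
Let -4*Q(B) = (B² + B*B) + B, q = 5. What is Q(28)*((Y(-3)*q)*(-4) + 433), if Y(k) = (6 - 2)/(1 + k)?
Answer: -188727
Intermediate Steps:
Y(k) = 4/(1 + k)
Q(B) = -B²/2 - B/4 (Q(B) = -((B² + B*B) + B)/4 = -((B² + B²) + B)/4 = -(2*B² + B)/4 = -(B + 2*B²)/4 = -B²/2 - B/4)
Q(28)*((Y(-3)*q)*(-4) + 433) = (-¼*28*(1 + 2*28))*(((4/(1 - 3))*5)*(-4) + 433) = (-¼*28*(1 + 56))*(((4/(-2))*5)*(-4) + 433) = (-¼*28*57)*(((4*(-½))*5)*(-4) + 433) = -399*(-2*5*(-4) + 433) = -399*(-10*(-4) + 433) = -399*(40 + 433) = -399*473 = -188727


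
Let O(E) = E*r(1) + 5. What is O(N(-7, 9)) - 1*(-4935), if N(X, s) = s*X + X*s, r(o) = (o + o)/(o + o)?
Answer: 4814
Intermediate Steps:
r(o) = 1 (r(o) = (2*o)/((2*o)) = (2*o)*(1/(2*o)) = 1)
N(X, s) = 2*X*s (N(X, s) = X*s + X*s = 2*X*s)
O(E) = 5 + E (O(E) = E*1 + 5 = E + 5 = 5 + E)
O(N(-7, 9)) - 1*(-4935) = (5 + 2*(-7)*9) - 1*(-4935) = (5 - 126) + 4935 = -121 + 4935 = 4814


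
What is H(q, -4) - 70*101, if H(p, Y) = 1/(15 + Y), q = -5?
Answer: -77769/11 ≈ -7069.9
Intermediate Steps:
H(q, -4) - 70*101 = 1/(15 - 4) - 70*101 = 1/11 - 7070 = -77769/11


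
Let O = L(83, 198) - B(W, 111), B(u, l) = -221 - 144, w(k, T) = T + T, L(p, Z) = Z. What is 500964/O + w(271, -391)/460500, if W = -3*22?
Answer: 115346740867/129630750 ≈ 889.81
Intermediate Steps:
W = -66
w(k, T) = 2*T
B(u, l) = -365
O = 563 (O = 198 - 1*(-365) = 198 + 365 = 563)
500964/O + w(271, -391)/460500 = 500964/563 + (2*(-391))/460500 = 500964*(1/563) - 782*1/460500 = 500964/563 - 391/230250 = 115346740867/129630750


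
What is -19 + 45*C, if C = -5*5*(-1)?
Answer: 1106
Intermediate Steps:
C = 25 (C = -25*(-1) = 25)
-19 + 45*C = -19 + 45*25 = -19 + 1125 = 1106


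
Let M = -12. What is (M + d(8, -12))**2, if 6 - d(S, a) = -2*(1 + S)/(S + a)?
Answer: 441/4 ≈ 110.25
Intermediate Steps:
d(S, a) = 6 + 2*(1 + S)/(S + a) (d(S, a) = 6 - (-2)*(1 + S)/(S + a) = 6 + 2*(1 + S)/(S + a))
(M + d(8, -12))**2 = (-12 + 2*(1 + 3*(-12) + 4*8)/(8 - 12))**2 = (-12 + 2*(1 - 36 + 32)/(-4))**2 = (-12 + 2*(-1/4)*(-3))**2 = (-12 + 3/2)**2 = (-21/2)**2 = 441/4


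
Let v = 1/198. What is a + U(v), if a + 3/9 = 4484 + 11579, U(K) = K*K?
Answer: 629720785/39204 ≈ 16063.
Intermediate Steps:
v = 1/198 ≈ 0.0050505
U(K) = K**2
a = 48188/3 (a = -1/3 + (4484 + 11579) = -1/3 + 16063 = 48188/3 ≈ 16063.)
a + U(v) = 48188/3 + (1/198)**2 = 48188/3 + 1/39204 = 629720785/39204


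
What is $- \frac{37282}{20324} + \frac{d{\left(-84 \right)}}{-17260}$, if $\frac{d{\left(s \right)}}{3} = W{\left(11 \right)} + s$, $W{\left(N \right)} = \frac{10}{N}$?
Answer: $- \frac{438914507}{241169665} \approx -1.8199$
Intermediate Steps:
$d{\left(s \right)} = \frac{30}{11} + 3 s$ ($d{\left(s \right)} = 3 \left(\frac{10}{11} + s\right) = \frac{30}{11} + 3 s$)
$- \frac{37282}{20324} + \frac{d{\left(-84 \right)}}{-17260} = - \frac{37282}{20324} + \frac{\frac{30}{11} + 3 \left(-84\right)}{-17260} = \left(-37282\right) \frac{1}{20324} + \left(\frac{30}{11} - 252\right) \left(- \frac{1}{17260}\right) = - \frac{18641}{10162} - - \frac{1371}{94930} = - \frac{18641}{10162} + \frac{1371}{94930} = - \frac{438914507}{241169665}$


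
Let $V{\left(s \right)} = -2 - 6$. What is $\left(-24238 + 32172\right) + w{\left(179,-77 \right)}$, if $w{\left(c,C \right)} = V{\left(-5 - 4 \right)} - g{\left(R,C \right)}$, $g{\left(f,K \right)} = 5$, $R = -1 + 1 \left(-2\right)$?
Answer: $7921$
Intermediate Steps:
$R = -3$ ($R = -1 - 2 = -3$)
$V{\left(s \right)} = -8$ ($V{\left(s \right)} = -2 - 6 = -8$)
$w{\left(c,C \right)} = -13$ ($w{\left(c,C \right)} = -8 - 5 = -13$)
$\left(-24238 + 32172\right) + w{\left(179,-77 \right)} = \left(-24238 + 32172\right) - 13 = 7934 - 13 = 7921$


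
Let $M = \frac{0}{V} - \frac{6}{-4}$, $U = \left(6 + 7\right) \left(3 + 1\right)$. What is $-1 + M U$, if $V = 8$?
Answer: $77$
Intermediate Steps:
$U = 52$ ($U = 13 \cdot 4 = 52$)
$M = \frac{3}{2}$ ($M = \frac{0}{8} - \frac{6}{-4} = 0 \cdot \frac{1}{8} - - \frac{3}{2} = 0 + \frac{3}{2} = \frac{3}{2} \approx 1.5$)
$-1 + M U = -1 + \frac{3}{2} \cdot 52 = -1 + 78 = 77$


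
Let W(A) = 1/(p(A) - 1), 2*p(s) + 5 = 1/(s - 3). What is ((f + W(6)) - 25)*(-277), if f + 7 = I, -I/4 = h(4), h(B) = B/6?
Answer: 290573/30 ≈ 9685.8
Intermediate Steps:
h(B) = B/6 (h(B) = B*(1/6) = B/6)
I = -8/3 (I = -2*4/3 = -4*2/3 = -8/3 ≈ -2.6667)
f = -29/3 (f = -7 - 8/3 = -29/3 ≈ -9.6667)
p(s) = -5/2 + 1/(2*(-3 + s)) (p(s) = -5/2 + 1/(2*(s - 3)) = -5/2 + 1/(2*(-3 + s)))
W(A) = 1/(-1 + (16 - 5*A)/(2*(-3 + A))) (W(A) = 1/((16 - 5*A)/(2*(-3 + A)) - 1) = 1/(-1 + (16 - 5*A)/(2*(-3 + A))))
((f + W(6)) - 25)*(-277) = ((-29/3 + 2*(3 - 1*6)/(-22 + 7*6)) - 25)*(-277) = ((-29/3 + 2*(3 - 6)/(-22 + 42)) - 25)*(-277) = ((-29/3 + 2*(-3)/20) - 25)*(-277) = ((-29/3 + 2*(1/20)*(-3)) - 25)*(-277) = ((-29/3 - 3/10) - 25)*(-277) = (-299/30 - 25)*(-277) = -1049/30*(-277) = 290573/30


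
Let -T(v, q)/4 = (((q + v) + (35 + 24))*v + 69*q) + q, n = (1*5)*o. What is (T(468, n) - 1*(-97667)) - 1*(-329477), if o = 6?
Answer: -623960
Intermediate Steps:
n = 30 (n = (1*5)*6 = 5*6 = 30)
T(v, q) = -280*q - 4*v*(59 + q + v) (T(v, q) = -4*((((q + v) + (35 + 24))*v + 69*q) + q) = -4*((((q + v) + 59)*v + 69*q) + q) = -4*(((59 + q + v)*v + 69*q) + q) = -4*((v*(59 + q + v) + 69*q) + q) = -4*((69*q + v*(59 + q + v)) + q) = -4*(70*q + v*(59 + q + v)) = -280*q - 4*v*(59 + q + v))
(T(468, n) - 1*(-97667)) - 1*(-329477) = ((-280*30 - 236*468 - 4*468² - 4*30*468) - 1*(-97667)) - 1*(-329477) = ((-8400 - 110448 - 4*219024 - 56160) + 97667) + 329477 = ((-8400 - 110448 - 876096 - 56160) + 97667) + 329477 = (-1051104 + 97667) + 329477 = -953437 + 329477 = -623960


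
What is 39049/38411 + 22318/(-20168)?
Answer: -34858233/387336524 ≈ -0.089995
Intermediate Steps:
39049/38411 + 22318/(-20168) = 39049*(1/38411) + 22318*(-1/20168) = 39049/38411 - 11159/10084 = -34858233/387336524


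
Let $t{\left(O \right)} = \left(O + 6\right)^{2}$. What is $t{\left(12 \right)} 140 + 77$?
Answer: $45437$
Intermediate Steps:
$t{\left(O \right)} = \left(6 + O\right)^{2}$
$t{\left(12 \right)} 140 + 77 = \left(6 + 12\right)^{2} \cdot 140 + 77 = 18^{2} \cdot 140 + 77 = 324 \cdot 140 + 77 = 45360 + 77 = 45437$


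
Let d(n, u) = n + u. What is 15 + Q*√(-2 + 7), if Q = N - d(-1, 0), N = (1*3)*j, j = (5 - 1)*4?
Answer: 15 + 49*√5 ≈ 124.57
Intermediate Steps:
j = 16 (j = 4*4 = 16)
N = 48 (N = (1*3)*16 = 3*16 = 48)
Q = 49 (Q = 48 - (-1 + 0) = 48 - 1*(-1) = 48 + 1 = 49)
15 + Q*√(-2 + 7) = 15 + 49*√(-2 + 7) = 15 + 49*√5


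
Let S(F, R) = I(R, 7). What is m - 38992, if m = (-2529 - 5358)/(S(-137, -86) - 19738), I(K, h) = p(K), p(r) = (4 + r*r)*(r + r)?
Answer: -16799544603/430846 ≈ -38992.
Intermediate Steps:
p(r) = 2*r*(4 + r**2) (p(r) = (4 + r**2)*(2*r) = 2*r*(4 + r**2))
I(K, h) = 2*K*(4 + K**2)
S(F, R) = 2*R*(4 + R**2)
m = 2629/430846 (m = (-2529 - 5358)/(2*(-86)*(4 + (-86)**2) - 19738) = -7887/(2*(-86)*(4 + 7396) - 19738) = -7887/(2*(-86)*7400 - 19738) = -7887/(-1272800 - 19738) = -7887/(-1292538) = -7887*(-1/1292538) = 2629/430846 ≈ 0.0061020)
m - 38992 = 2629/430846 - 38992 = -16799544603/430846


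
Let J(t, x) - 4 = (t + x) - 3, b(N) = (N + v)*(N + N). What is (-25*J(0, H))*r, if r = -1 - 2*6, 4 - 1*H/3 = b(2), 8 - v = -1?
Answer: -38675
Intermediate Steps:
v = 9 (v = 8 - 1*(-1) = 8 + 1 = 9)
b(N) = 2*N*(9 + N) (b(N) = (N + 9)*(N + N) = (9 + N)*(2*N) = 2*N*(9 + N))
H = -120 (H = 12 - 6*2*(9 + 2) = 12 - 6*2*11 = 12 - 3*44 = 12 - 132 = -120)
J(t, x) = 1 + t + x (J(t, x) = 4 + ((t + x) - 3) = 4 + (-3 + t + x) = 1 + t + x)
r = -13 (r = -1 - 12 = -13)
(-25*J(0, H))*r = -25*(1 + 0 - 120)*(-13) = -25*(-119)*(-13) = 2975*(-13) = -38675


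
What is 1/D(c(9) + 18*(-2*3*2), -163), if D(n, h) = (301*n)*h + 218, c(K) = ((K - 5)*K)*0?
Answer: 1/10597826 ≈ 9.4359e-8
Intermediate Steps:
c(K) = 0 (c(K) = ((-5 + K)*K)*0 = (K*(-5 + K))*0 = 0)
D(n, h) = 218 + 301*h*n (D(n, h) = 301*h*n + 218 = 218 + 301*h*n)
1/D(c(9) + 18*(-2*3*2), -163) = 1/(218 + 301*(-163)*(0 + 18*(-2*3*2))) = 1/(218 + 301*(-163)*(0 + 18*(-6*2))) = 1/(218 + 301*(-163)*(0 + 18*(-12))) = 1/(218 + 301*(-163)*(0 - 216)) = 1/(218 + 301*(-163)*(-216)) = 1/(218 + 10597608) = 1/10597826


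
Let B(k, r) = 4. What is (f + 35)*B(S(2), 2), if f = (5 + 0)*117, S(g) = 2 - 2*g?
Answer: 2480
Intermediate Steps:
f = 585 (f = 5*117 = 585)
(f + 35)*B(S(2), 2) = (585 + 35)*4 = 620*4 = 2480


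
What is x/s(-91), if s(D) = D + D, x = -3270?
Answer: 1635/91 ≈ 17.967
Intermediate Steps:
s(D) = 2*D
x/s(-91) = -3270/(2*(-91)) = -3270/(-182) = -3270*(-1/182) = 1635/91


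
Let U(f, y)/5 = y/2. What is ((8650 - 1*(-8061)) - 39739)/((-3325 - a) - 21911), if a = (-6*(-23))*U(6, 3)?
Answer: 7676/8757 ≈ 0.87656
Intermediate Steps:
U(f, y) = 5*y/2 (U(f, y) = 5*(y/2) = 5*y/2)
a = 1035 (a = (-6*(-23))*((5/2)*3) = 138*(15/2) = 1035)
((8650 - 1*(-8061)) - 39739)/((-3325 - a) - 21911) = ((8650 - 1*(-8061)) - 39739)/((-3325 - 1*1035) - 21911) = ((8650 + 8061) - 39739)/((-3325 - 1035) - 21911) = (16711 - 39739)/(-4360 - 21911) = -23028/(-26271) = -23028*(-1/26271) = 7676/8757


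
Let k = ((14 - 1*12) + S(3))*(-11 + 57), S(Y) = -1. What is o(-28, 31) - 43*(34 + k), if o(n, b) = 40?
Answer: -3400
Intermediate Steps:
k = 46 (k = ((14 - 1*12) - 1)*(-11 + 57) = ((14 - 12) - 1)*46 = (2 - 1)*46 = 1*46 = 46)
o(-28, 31) - 43*(34 + k) = 40 - 43*(34 + 46) = 40 - 43*80 = 40 - 1*3440 = 40 - 3440 = -3400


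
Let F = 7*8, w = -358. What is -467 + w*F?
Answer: -20515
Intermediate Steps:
F = 56
-467 + w*F = -467 - 358*56 = -467 - 20048 = -20515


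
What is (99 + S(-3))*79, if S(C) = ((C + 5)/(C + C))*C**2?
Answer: 7584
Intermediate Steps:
S(C) = C*(5 + C)/2 (S(C) = ((5 + C)/((2*C)))*C**2 = ((1/(2*C))*(5 + C))*C**2 = ((5 + C)/(2*C))*C**2 = C*(5 + C)/2)
(99 + S(-3))*79 = (99 + (1/2)*(-3)*(5 - 3))*79 = (99 + (1/2)*(-3)*2)*79 = (99 - 3)*79 = 96*79 = 7584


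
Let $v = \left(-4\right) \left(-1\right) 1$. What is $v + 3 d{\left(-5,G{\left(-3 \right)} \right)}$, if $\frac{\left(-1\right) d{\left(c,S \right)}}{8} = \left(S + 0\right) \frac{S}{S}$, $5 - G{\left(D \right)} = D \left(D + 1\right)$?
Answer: $28$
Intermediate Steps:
$G{\left(D \right)} = 5 - D \left(1 + D\right)$ ($G{\left(D \right)} = 5 - D \left(D + 1\right) = 5 - D \left(1 + D\right)$)
$d{\left(c,S \right)} = - 8 S$ ($d{\left(c,S \right)} = - 8 \left(S + 0\right) \frac{S}{S} = - 8 S 1 = - 8 S$)
$v = 4$ ($v = 4 \cdot 1 = 4$)
$v + 3 d{\left(-5,G{\left(-3 \right)} \right)} = 4 + 3 \left(- 8 \left(5 - -3 - \left(-3\right)^{2}\right)\right) = 4 + 3 \left(- 8 \left(5 + 3 - 9\right)\right) = 4 + 3 \left(\left(-8\right) \left(-1\right)\right) = 4 + 3 \cdot 8 = 4 + 24 = 28$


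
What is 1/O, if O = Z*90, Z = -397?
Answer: -1/35730 ≈ -2.7988e-5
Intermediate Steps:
O = -35730 (O = -397*90 = -35730)
1/O = 1/(-35730) = -1/35730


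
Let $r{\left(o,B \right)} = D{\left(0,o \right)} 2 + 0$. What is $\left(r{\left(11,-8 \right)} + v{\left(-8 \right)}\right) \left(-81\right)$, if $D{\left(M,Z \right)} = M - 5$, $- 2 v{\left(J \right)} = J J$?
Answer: $3402$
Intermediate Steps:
$v{\left(J \right)} = - \frac{J^{2}}{2}$ ($v{\left(J \right)} = - \frac{J J}{2} = - \frac{J^{2}}{2}$)
$D{\left(M,Z \right)} = -5 + M$ ($D{\left(M,Z \right)} = M - 5 = -5 + M$)
$r{\left(o,B \right)} = -10$ ($r{\left(o,B \right)} = \left(-5 + 0\right) 2 + 0 = \left(-5\right) 2 + 0 = -10 + 0 = -10$)
$\left(r{\left(11,-8 \right)} + v{\left(-8 \right)}\right) \left(-81\right) = \left(-10 - \frac{\left(-8\right)^{2}}{2}\right) \left(-81\right) = \left(-10 - 32\right) \left(-81\right) = \left(-42\right) \left(-81\right) = 3402$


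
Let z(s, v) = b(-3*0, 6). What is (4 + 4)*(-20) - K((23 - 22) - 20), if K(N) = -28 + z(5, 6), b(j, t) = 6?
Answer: -138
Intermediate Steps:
z(s, v) = 6
K(N) = -22 (K(N) = -28 + 6 = -22)
(4 + 4)*(-20) - K((23 - 22) - 20) = (4 + 4)*(-20) - 1*(-22) = 8*(-20) + 22 = -160 + 22 = -138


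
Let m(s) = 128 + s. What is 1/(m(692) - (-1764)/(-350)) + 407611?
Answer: 8304666539/20374 ≈ 4.0761e+5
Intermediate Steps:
1/(m(692) - (-1764)/(-350)) + 407611 = 1/((128 + 692) - (-1764)/(-350)) + 407611 = 1/(820 - (-1764)*(-1)/350) + 407611 = 1/(820 - 882*1/175) + 407611 = 1/(820 - 126/25) + 407611 = 1/(20374/25) + 407611 = 25/20374 + 407611 = 8304666539/20374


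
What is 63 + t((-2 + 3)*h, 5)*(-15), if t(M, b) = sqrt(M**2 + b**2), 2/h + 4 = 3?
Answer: 63 - 15*sqrt(29) ≈ -17.777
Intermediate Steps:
h = -2 (h = 2/(-4 + 3) = 2/(-1) = 2*(-1) = -2)
63 + t((-2 + 3)*h, 5)*(-15) = 63 + sqrt(((-2 + 3)*(-2))**2 + 5**2)*(-15) = 63 + sqrt((1*(-2))**2 + 25)*(-15) = 63 + sqrt((-2)**2 + 25)*(-15) = 63 + sqrt(4 + 25)*(-15) = 63 + sqrt(29)*(-15) = 63 - 15*sqrt(29)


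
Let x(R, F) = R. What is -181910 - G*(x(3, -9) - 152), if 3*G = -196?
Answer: -574934/3 ≈ -1.9164e+5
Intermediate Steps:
G = -196/3 (G = (⅓)*(-196) = -196/3 ≈ -65.333)
-181910 - G*(x(3, -9) - 152) = -181910 - (-196)*(3 - 152)/3 = -181910 - (-196)*(-149)/3 = -181910 - 1*29204/3 = -181910 - 29204/3 = -574934/3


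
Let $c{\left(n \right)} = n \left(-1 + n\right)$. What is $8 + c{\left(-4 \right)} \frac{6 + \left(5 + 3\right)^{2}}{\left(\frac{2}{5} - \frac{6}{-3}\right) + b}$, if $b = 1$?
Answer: $\frac{7136}{17} \approx 419.76$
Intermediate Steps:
$8 + c{\left(-4 \right)} \frac{6 + \left(5 + 3\right)^{2}}{\left(\frac{2}{5} - \frac{6}{-3}\right) + b} = 8 + - 4 \left(-1 - 4\right) \frac{6 + \left(5 + 3\right)^{2}}{\left(\frac{2}{5} - \frac{6}{-3}\right) + 1} = 8 + \left(-4\right) \left(-5\right) \frac{6 + 8^{2}}{\left(2 \cdot \frac{1}{5} - -2\right) + 1} = 8 + 20 \frac{6 + 64}{\left(\frac{2}{5} + 2\right) + 1} = 8 + 20 \frac{70}{\frac{12}{5} + 1} = 8 + 20 \frac{70}{\frac{17}{5}} = 8 + 20 \cdot 70 \cdot \frac{5}{17} = 8 + 20 \cdot \frac{350}{17} = 8 + \frac{7000}{17} = \frac{7136}{17}$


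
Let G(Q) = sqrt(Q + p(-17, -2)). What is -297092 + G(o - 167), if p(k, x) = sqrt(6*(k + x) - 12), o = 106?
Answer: -297092 + sqrt(-61 + 3*I*sqrt(14)) ≈ -2.9709e+5 + 7.843*I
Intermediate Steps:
p(k, x) = sqrt(-12 + 6*k + 6*x) (p(k, x) = sqrt((6*k + 6*x) - 12) = sqrt(-12 + 6*k + 6*x))
G(Q) = sqrt(Q + 3*I*sqrt(14)) (G(Q) = sqrt(Q + sqrt(-12 + 6*(-17) + 6*(-2))) = sqrt(Q + sqrt(-12 - 102 - 12)) = sqrt(Q + sqrt(-126)) = sqrt(Q + 3*I*sqrt(14)))
-297092 + G(o - 167) = -297092 + sqrt((106 - 167) + 3*I*sqrt(14)) = -297092 + sqrt(-61 + 3*I*sqrt(14))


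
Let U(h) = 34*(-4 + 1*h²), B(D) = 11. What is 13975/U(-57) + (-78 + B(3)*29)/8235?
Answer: 28334731/181713510 ≈ 0.15593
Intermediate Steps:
U(h) = -136 + 34*h² (U(h) = 34*(-4 + h²) = -136 + 34*h²)
13975/U(-57) + (-78 + B(3)*29)/8235 = 13975/(-136 + 34*(-57)²) + (-78 + 11*29)/8235 = 13975/(-136 + 34*3249) + (-78 + 319)*(1/8235) = 13975/(-136 + 110466) + 241*(1/8235) = 13975/110330 + 241/8235 = 13975*(1/110330) + 241/8235 = 2795/22066 + 241/8235 = 28334731/181713510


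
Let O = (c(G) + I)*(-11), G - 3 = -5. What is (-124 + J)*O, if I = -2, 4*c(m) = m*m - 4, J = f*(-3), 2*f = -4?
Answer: -2596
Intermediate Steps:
f = -2 (f = (½)*(-4) = -2)
G = -2 (G = 3 - 5 = -2)
J = 6 (J = -2*(-3) = 6)
c(m) = -1 + m²/4 (c(m) = (m*m - 4)/4 = (m² - 4)/4 = (-4 + m²)/4 = -1 + m²/4)
O = 22 (O = ((-1 + (¼)*(-2)²) - 2)*(-11) = ((-1 + (¼)*4) - 2)*(-11) = ((-1 + 1) - 2)*(-11) = (0 - 2)*(-11) = -2*(-11) = 22)
(-124 + J)*O = (-124 + 6)*22 = -118*22 = -2596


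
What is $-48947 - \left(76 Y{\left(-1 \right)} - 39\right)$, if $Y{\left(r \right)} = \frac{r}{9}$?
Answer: $- \frac{440096}{9} \approx -48900.0$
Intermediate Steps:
$Y{\left(r \right)} = \frac{r}{9}$ ($Y{\left(r \right)} = r \frac{1}{9} = \frac{r}{9}$)
$-48947 - \left(76 Y{\left(-1 \right)} - 39\right) = -48947 - \left(76 \cdot \frac{1}{9} \left(-1\right) - 39\right) = -48947 - \left(76 \left(- \frac{1}{9}\right) - 39\right) = -48947 - \left(- \frac{76}{9} - 39\right) = -48947 - - \frac{427}{9} = -48947 + \frac{427}{9} = - \frac{440096}{9}$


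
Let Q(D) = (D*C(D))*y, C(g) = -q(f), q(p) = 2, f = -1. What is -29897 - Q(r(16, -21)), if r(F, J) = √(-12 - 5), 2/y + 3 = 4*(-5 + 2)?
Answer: -29897 - 4*I*√17/15 ≈ -29897.0 - 1.0995*I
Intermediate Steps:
y = -2/15 (y = 2/(-3 + 4*(-5 + 2)) = 2/(-3 + 4*(-3)) = 2/(-3 - 12) = 2/(-15) = 2*(-1/15) = -2/15 ≈ -0.13333)
C(g) = -2 (C(g) = -1*2 = -2)
r(F, J) = I*√17 (r(F, J) = √(-17) = I*√17)
Q(D) = 4*D/15 (Q(D) = (D*(-2))*(-2/15) = -2*D*(-2/15) = 4*D/15)
-29897 - Q(r(16, -21)) = -29897 - 4*I*√17/15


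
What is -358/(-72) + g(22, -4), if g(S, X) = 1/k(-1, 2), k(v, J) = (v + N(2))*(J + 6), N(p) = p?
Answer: 367/72 ≈ 5.0972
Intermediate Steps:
k(v, J) = (2 + v)*(6 + J) (k(v, J) = (v + 2)*(J + 6) = (2 + v)*(6 + J))
g(S, X) = 1/8 (g(S, X) = 1/(12 + 2*2 + 6*(-1) + 2*(-1)) = 1/(12 + 4 - 6 - 2) = 1/8)
-358/(-72) + g(22, -4) = -358/(-72) + 1/8 = -358*(-1/72) + 1/8 = 179/36 + 1/8 = 367/72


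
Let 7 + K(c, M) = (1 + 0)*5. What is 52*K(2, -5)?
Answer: -104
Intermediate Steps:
K(c, M) = -2 (K(c, M) = -7 + (1 + 0)*5 = -7 + 1*5 = -7 + 5 = -2)
52*K(2, -5) = 52*(-2) = -104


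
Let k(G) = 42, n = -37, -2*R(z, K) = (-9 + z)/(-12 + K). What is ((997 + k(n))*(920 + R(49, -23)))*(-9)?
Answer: -60257844/7 ≈ -8.6083e+6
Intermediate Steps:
R(z, K) = -(-9 + z)/(2*(-12 + K))
((997 + k(n))*(920 + R(49, -23)))*(-9) = ((997 + 42)*(920 + (9 - 1*49)/(2*(-12 - 23))))*(-9) = (1039*(920 + (½)*(9 - 49)/(-35)))*(-9) = (1039*(920 + (½)*(-1/35)*(-40)))*(-9) = (1039*(920 + 4/7))*(-9) = (1039*(6444/7))*(-9) = (6695316/7)*(-9) = -60257844/7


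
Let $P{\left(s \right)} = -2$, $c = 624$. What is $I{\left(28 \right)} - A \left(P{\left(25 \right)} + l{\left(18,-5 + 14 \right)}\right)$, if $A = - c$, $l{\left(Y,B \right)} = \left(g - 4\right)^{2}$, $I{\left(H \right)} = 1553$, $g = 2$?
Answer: $2801$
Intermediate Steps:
$l{\left(Y,B \right)} = 4$ ($l{\left(Y,B \right)} = \left(2 - 4\right)^{2} = \left(-2\right)^{2} = 4$)
$A = -624$ ($A = \left(-1\right) 624 = -624$)
$I{\left(28 \right)} - A \left(P{\left(25 \right)} + l{\left(18,-5 + 14 \right)}\right) = 1553 - - 624 \left(-2 + 4\right) = 1553 - \left(-624\right) 2 = 1553 - -1248 = 1553 + 1248 = 2801$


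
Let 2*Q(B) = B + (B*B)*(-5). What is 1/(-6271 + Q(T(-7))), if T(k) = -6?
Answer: -1/6364 ≈ -0.00015713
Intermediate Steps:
Q(B) = B/2 - 5*B**2/2 (Q(B) = (B + (B*B)*(-5))/2 = (B + B**2*(-5))/2 = (B - 5*B**2)/2 = B/2 - 5*B**2/2)
1/(-6271 + Q(T(-7))) = 1/(-6271 + (1/2)*(-6)*(1 - 5*(-6))) = 1/(-6271 + (1/2)*(-6)*(1 + 30)) = 1/(-6271 + (1/2)*(-6)*31) = 1/(-6271 - 93) = 1/(-6364) = -1/6364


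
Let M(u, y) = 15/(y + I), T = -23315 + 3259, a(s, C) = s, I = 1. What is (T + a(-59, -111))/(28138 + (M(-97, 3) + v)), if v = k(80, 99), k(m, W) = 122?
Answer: -5364/7537 ≈ -0.71169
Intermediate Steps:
T = -20056
v = 122
M(u, y) = 15/(1 + y) (M(u, y) = 15/(y + 1) = 15/(1 + y))
(T + a(-59, -111))/(28138 + (M(-97, 3) + v)) = (-20056 - 59)/(28138 + (15/(1 + 3) + 122)) = -20115/(28138 + (15/4 + 122)) = -20115/(28138 + 503/4) = -20115/113055/4 = -20115*4/113055 = -5364/7537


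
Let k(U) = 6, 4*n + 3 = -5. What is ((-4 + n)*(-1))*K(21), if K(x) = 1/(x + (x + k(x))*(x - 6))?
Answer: 1/71 ≈ 0.014085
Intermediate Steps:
n = -2 (n = -¾ + (¼)*(-5) = -¾ - 5/4 = -2)
K(x) = 1/(x + (-6 + x)*(6 + x)) (K(x) = 1/(x + (x + 6)*(x - 6)) = 1/(x + (6 + x)*(-6 + x)) = 1/(x + (-6 + x)*(6 + x)))
((-4 + n)*(-1))*K(21) = ((-4 - 2)*(-1))/(-36 + 21 + 21²) = (-6*(-1))/(-36 + 21 + 441) = 6/426 = 6*(1/426) = 1/71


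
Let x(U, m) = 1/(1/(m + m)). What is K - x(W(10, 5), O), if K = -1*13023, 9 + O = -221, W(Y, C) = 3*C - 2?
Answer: -12563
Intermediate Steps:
W(Y, C) = -2 + 3*C
O = -230 (O = -9 - 221 = -230)
x(U, m) = 2*m (x(U, m) = 1/(1/(2*m)) = 2*m)
K = -13023
K - x(W(10, 5), O) = -13023 - 2*(-230) = -13023 - 1*(-460) = -13023 + 460 = -12563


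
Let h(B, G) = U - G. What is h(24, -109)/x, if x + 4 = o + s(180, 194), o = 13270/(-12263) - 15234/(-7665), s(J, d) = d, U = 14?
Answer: 1284610565/1993813338 ≈ 0.64430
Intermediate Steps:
o = 28366664/31331965 (o = 13270*(-1/12263) - 15234*(-1/7665) = -13270/12263 + 5078/2555 = 28366664/31331965 ≈ 0.90536)
h(B, G) = 14 - G
x = 5981440014/31331965 (x = -4 + (28366664/31331965 + 194) = -4 + 6106767874/31331965 = 5981440014/31331965 ≈ 190.91)
h(24, -109)/x = (14 - 1*(-109))/(5981440014/31331965) = (14 + 109)*(31331965/5981440014) = 123*(31331965/5981440014) = 1284610565/1993813338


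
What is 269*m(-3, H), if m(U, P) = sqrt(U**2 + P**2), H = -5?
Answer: 269*sqrt(34) ≈ 1568.5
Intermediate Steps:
m(U, P) = sqrt(P**2 + U**2)
269*m(-3, H) = 269*sqrt((-5)**2 + (-3)**2) = 269*sqrt(25 + 9) = 269*sqrt(34)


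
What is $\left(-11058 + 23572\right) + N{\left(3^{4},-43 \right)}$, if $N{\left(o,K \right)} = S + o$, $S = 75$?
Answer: $12670$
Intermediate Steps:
$N{\left(o,K \right)} = 75 + o$
$\left(-11058 + 23572\right) + N{\left(3^{4},-43 \right)} = \left(-11058 + 23572\right) + \left(75 + 3^{4}\right) = 12514 + \left(75 + 81\right) = 12514 + 156 = 12670$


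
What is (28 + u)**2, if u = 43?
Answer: 5041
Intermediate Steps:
(28 + u)**2 = (28 + 43)**2 = 71**2 = 5041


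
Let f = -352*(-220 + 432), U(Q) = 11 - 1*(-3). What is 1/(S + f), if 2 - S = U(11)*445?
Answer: -1/80852 ≈ -1.2368e-5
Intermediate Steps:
U(Q) = 14 (U(Q) = 11 + 3 = 14)
S = -6228 (S = 2 - 14*445 = 2 - 1*6230 = 2 - 6230 = -6228)
f = -74624 (f = -352*212 = -74624)
1/(S + f) = 1/(-6228 - 74624) = 1/(-80852) = -1/80852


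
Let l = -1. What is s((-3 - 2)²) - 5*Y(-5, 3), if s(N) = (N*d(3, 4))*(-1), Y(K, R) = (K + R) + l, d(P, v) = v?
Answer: -85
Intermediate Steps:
Y(K, R) = -1 + K + R (Y(K, R) = (K + R) - 1 = -1 + K + R)
s(N) = -4*N (s(N) = (N*4)*(-1) = (4*N)*(-1) = -4*N)
s((-3 - 2)²) - 5*Y(-5, 3) = -4*(-3 - 2)² - 5*(-1 - 5 + 3) = -4*(-5)² - 5*(-3) = -4*25 - 1*(-15) = -100 + 15 = -85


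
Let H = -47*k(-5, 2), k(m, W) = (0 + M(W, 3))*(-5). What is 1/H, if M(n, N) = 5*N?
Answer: 1/3525 ≈ 0.00028369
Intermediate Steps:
k(m, W) = -75 (k(m, W) = (0 + 5*3)*(-5) = (0 + 15)*(-5) = 15*(-5) = -75)
H = 3525 (H = -47*(-75) = 3525)
1/H = 1/3525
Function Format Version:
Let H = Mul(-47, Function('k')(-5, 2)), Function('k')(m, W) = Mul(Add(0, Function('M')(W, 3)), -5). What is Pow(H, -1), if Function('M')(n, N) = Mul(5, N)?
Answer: Rational(1, 3525) ≈ 0.00028369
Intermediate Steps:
Function('k')(m, W) = -75 (Function('k')(m, W) = Mul(Add(0, Mul(5, 3)), -5) = Mul(Add(0, 15), -5) = Mul(15, -5) = -75)
H = 3525 (H = Mul(-47, -75) = 3525)
Pow(H, -1) = Pow(3525, -1) = Rational(1, 3525)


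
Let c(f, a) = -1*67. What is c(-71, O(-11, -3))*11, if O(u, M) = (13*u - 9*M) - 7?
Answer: -737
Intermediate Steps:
O(u, M) = -7 - 9*M + 13*u (O(u, M) = (-9*M + 13*u) - 7 = -7 - 9*M + 13*u)
c(f, a) = -67
c(-71, O(-11, -3))*11 = -67*11 = -737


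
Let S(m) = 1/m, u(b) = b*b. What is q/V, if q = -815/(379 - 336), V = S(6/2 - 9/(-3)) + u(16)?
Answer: -4890/66091 ≈ -0.073989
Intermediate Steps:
u(b) = b**2
V = 1537/6 (V = 1/(6/2 - 9/(-3)) + 16**2 = 1/(6*(1/2) - 9*(-1/3)) + 256 = 1/(3 + 3) + 256 = 1/6 + 256 = 1537/6 ≈ 256.17)
q = -815/43 ≈ -18.953
q/V = -815/(43*1537/6) = -815/43*6/1537 = -4890/66091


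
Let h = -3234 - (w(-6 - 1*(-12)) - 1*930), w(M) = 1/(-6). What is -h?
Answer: 13823/6 ≈ 2303.8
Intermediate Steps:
w(M) = -⅙
h = -13823/6 (h = -3234 - (-⅙ - 1*930) = -3234 - (-⅙ - 930) = -3234 - 1*(-5581/6) = -3234 + 5581/6 = -13823/6 ≈ -2303.8)
-h = -1*(-13823/6) = 13823/6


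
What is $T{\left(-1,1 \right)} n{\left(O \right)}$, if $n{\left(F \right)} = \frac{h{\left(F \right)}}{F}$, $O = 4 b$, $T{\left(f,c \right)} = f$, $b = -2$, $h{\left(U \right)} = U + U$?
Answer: $-2$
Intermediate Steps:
$h{\left(U \right)} = 2 U$
$O = -8$ ($O = 4 \left(-2\right) = -8$)
$n{\left(F \right)} = 2$ ($n{\left(F \right)} = \frac{2 F}{F} = 2$)
$T{\left(-1,1 \right)} n{\left(O \right)} = \left(-1\right) 2 = -2$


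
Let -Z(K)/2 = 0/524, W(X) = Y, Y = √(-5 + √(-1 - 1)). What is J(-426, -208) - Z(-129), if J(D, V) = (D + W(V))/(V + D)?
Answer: 213/317 - √(-5 + I*√2)/634 ≈ 0.67143 - 0.0035613*I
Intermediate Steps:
Y = √(-5 + I*√2) (Y = √(-5 + √(-2)) = √(-5 + I*√2) ≈ 0.31317 + 2.2579*I)
W(X) = √(-5 + I*√2)
Z(K) = 0 (Z(K) = -0/524 = -2*0 = 0)
J(D, V) = (D + √(-5 + I*√2))/(D + V) (J(D, V) = (D + √(-5 + I*√2))/(V + D) = (D + √(-5 + I*√2))/(D + V))
J(-426, -208) - Z(-129) = (-426 + √(-5 + I*√2))/(-426 - 208) - 1*0 = (-426 + √(-5 + I*√2))/(-634) + 0 = -(-426 + √(-5 + I*√2))/634 + 0 = (213/317 - √(-5 + I*√2)/634) + 0 = 213/317 - √(-5 + I*√2)/634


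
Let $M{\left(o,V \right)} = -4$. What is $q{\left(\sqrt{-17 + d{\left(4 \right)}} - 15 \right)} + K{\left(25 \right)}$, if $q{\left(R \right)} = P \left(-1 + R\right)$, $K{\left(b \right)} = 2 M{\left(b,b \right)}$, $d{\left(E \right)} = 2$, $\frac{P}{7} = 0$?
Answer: $-8$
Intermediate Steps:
$P = 0$ ($P = 7 \cdot 0 = 0$)
$K{\left(b \right)} = -8$ ($K{\left(b \right)} = 2 \left(-4\right) = -8$)
$q{\left(R \right)} = 0$ ($q{\left(R \right)} = 0 \left(-1 + R\right) = 0$)
$q{\left(\sqrt{-17 + d{\left(4 \right)}} - 15 \right)} + K{\left(25 \right)} = 0 - 8 = -8$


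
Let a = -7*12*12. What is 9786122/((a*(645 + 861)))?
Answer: -4893061/759024 ≈ -6.4465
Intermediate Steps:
a = -1008 (a = -84*12 = -1008)
9786122/((a*(645 + 861))) = 9786122/((-1008*(645 + 861))) = 9786122/((-1008*1506)) = 9786122/(-1518048) = 9786122*(-1/1518048) = -4893061/759024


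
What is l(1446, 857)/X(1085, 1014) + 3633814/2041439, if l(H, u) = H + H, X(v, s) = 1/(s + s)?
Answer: 11972994374278/2041439 ≈ 5.8650e+6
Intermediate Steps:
X(v, s) = 1/(2*s)
l(H, u) = 2*H
l(1446, 857)/X(1085, 1014) + 3633814/2041439 = (2*1446)/(((½)/1014)) + 3633814/2041439 = 2892/(((½)*(1/1014))) + 3633814*(1/2041439) = 2892/(1/2028) + 3633814/2041439 = 2892*2028 + 3633814/2041439 = 5864976 + 3633814/2041439 = 11972994374278/2041439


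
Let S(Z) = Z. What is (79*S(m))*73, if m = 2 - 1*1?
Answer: 5767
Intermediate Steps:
m = 1 (m = 2 - 1 = 1)
(79*S(m))*73 = (79*1)*73 = 79*73 = 5767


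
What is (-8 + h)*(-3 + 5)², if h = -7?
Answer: -60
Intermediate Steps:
(-8 + h)*(-3 + 5)² = (-8 - 7)*(-3 + 5)² = -15*2² = -15*4 = -60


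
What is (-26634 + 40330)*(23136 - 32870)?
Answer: -133316864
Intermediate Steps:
(-26634 + 40330)*(23136 - 32870) = 13696*(-9734) = -133316864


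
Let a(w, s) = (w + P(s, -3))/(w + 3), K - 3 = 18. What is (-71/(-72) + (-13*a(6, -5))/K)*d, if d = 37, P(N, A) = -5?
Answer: 51319/1512 ≈ 33.941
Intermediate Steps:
K = 21 (K = 3 + 18 = 21)
a(w, s) = (-5 + w)/(3 + w) (a(w, s) = (w - 5)/(w + 3) = (-5 + w)/(3 + w))
(-71/(-72) + (-13*a(6, -5))/K)*d = (-71/(-72) - 13*(-5 + 6)/(3 + 6)/21)*37 = (-71*(-1/72) - 13/9*(1/21))*37 = (71/72 - 13/9*(1/21))*37 = (71/72 - 13*⅑*(1/21))*37 = (71/72 - 13/9*1/21)*37 = (71/72 - 13/189)*37 = (1387/1512)*37 = 51319/1512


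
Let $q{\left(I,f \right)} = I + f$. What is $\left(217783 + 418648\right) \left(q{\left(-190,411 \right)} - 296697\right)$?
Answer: $-188686517156$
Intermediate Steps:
$\left(217783 + 418648\right) \left(q{\left(-190,411 \right)} - 296697\right) = \left(217783 + 418648\right) \left(\left(-190 + 411\right) - 296697\right) = 636431 \left(221 - 296697\right) = 636431 \left(-296476\right) = -188686517156$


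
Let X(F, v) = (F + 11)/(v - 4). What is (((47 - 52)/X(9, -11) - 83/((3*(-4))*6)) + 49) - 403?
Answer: -25135/72 ≈ -349.10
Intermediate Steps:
X(F, v) = (11 + F)/(-4 + v)
(((47 - 52)/X(9, -11) - 83/((3*(-4))*6)) + 49) - 403 = (((47 - 52)/(((11 + 9)/(-4 - 11))) - 83/((3*(-4))*6)) + 49) - 403 = ((-5/(20/(-15)) - 83/((-12*6))) + 49) - 403 = ((-5/((-1/15*20)) - 83/(-72)) + 49) - 403 = ((-5/(-4/3) - 83*(-1/72)) + 49) - 403 = ((-5*(-3/4) + 83/72) + 49) - 403 = ((15/4 + 83/72) + 49) - 403 = (353/72 + 49) - 403 = 3881/72 - 403 = -25135/72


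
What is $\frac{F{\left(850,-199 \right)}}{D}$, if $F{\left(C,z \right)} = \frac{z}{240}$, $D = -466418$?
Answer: $\frac{199}{111940320} \approx 1.7777 \cdot 10^{-6}$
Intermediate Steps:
$F{\left(C,z \right)} = \frac{z}{240}$ ($F{\left(C,z \right)} = z \frac{1}{240} = \frac{z}{240}$)
$\frac{F{\left(850,-199 \right)}}{D} = \frac{\frac{1}{240} \left(-199\right)}{-466418} = \left(- \frac{199}{240}\right) \left(- \frac{1}{466418}\right) = \frac{199}{111940320}$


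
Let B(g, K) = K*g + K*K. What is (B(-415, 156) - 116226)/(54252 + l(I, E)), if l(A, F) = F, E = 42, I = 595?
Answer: -26105/9049 ≈ -2.8848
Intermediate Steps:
B(g, K) = K² + K*g (B(g, K) = K*g + K² = K² + K*g)
(B(-415, 156) - 116226)/(54252 + l(I, E)) = (156*(156 - 415) - 116226)/(54252 + 42) = (156*(-259) - 116226)/54294 = (-40404 - 116226)*(1/54294) = -156630*1/54294 = -26105/9049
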